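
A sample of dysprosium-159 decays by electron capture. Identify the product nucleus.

Electron capture: mass number changes by +0, atomic number by -1.
A: 159 = 159; Z: 66 − 1 = 65.
Z = 65 is terbium, so the daughter is terbium-159.

Tb-159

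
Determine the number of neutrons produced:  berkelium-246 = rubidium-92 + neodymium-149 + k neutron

Conserve mass number: 246 = 92 + 149 + k, so k = 246 − 241 = 5.
Check atomic number: 97 = 37 + 60 + 0 = 97. ✓

5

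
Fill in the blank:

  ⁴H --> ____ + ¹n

H-3

Conserve mass number: 4 = A + 1, so A = 3.
Conserve atomic number: 1 = Z + 0, so Z = 1.
A = 3 and Z = 1 is ³H — a triton.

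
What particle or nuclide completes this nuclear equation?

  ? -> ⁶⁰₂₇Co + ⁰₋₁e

Conserve mass number: A = 60 + 0, so A = 60.
Conserve atomic number: Z = 27 − 1, so Z = 26.
Z = 26 is iron, so the species is ⁶⁰₂₆Fe.

Fe-60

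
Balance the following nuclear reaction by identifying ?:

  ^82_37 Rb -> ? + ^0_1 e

Conserve mass number: 82 = A + 0, so A = 82.
Conserve atomic number: 37 = Z + 1, so Z = 36.
Z = 36 is krypton, so the species is ^82_36 Kr.

Kr-82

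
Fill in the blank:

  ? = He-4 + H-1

Li-5

Conserve mass number: A = 4 + 1, so A = 5.
Conserve atomic number: Z = 2 + 1, so Z = 3.
Z = 3 is lithium, so the species is Li-5.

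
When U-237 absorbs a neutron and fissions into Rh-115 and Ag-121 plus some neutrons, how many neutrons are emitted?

2

Conserve mass number: 238 = 115 + 121 + k, so k = 238 − 236 = 2.
Check atomic number: 92 = 45 + 47 + 0 = 92. ✓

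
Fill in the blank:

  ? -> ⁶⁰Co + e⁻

Fe-60

Conserve mass number: A = 60 + 0, so A = 60.
Conserve atomic number: Z = 27 − 1, so Z = 26.
Z = 26 is iron, so the species is ⁶⁰Fe.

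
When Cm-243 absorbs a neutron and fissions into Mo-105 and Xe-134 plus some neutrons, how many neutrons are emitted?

Conserve mass number: 244 = 105 + 134 + k, so k = 244 − 239 = 5.
Check atomic number: 96 = 42 + 54 + 0 = 96. ✓

5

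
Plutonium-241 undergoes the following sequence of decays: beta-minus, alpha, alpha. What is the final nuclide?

Start: (A, Z) = (241, 94).
After β⁻: (241, 95).
After α: (237, 93).
After α: (233, 91).
Z = 91 is protactinium.

Pa-233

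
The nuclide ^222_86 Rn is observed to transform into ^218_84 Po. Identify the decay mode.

alpha decay

ΔA = 218 − 222 = -4; ΔZ = 84 − 86 = -2.
A drops by 4 and Z drops by 2 — the signature of alpha emission.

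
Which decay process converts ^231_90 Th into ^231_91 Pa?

beta-minus decay

ΔA = 231 − 231 = 0; ΔZ = 91 − 90 = +1.
A is unchanged and Z rises by 1 — a neutron has become a proton (β⁻ decay).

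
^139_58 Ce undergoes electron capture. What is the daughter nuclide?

Electron capture: mass number changes by +0, atomic number by -1.
A: 139 = 139; Z: 58 − 1 = 57.
Z = 57 is lanthanum, so the daughter is ^139_57 La.

La-139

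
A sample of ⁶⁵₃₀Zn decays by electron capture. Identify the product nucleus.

Cu-65

Electron capture: mass number changes by +0, atomic number by -1.
A: 65 = 65; Z: 30 − 1 = 29.
Z = 29 is copper, so the daughter is ⁶⁵₂₉Cu.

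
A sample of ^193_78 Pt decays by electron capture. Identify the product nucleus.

Electron capture: mass number changes by +0, atomic number by -1.
A: 193 = 193; Z: 78 − 1 = 77.
Z = 77 is iridium, so the daughter is ^193_77 Ir.

Ir-193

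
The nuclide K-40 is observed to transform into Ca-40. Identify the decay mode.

ΔA = 40 − 40 = 0; ΔZ = 20 − 19 = +1.
A is unchanged and Z rises by 1 — a neutron has become a proton (β⁻ decay).

beta-minus decay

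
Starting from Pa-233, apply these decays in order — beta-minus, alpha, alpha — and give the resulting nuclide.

Start: (A, Z) = (233, 91).
After β⁻: (233, 92).
After α: (229, 90).
After α: (225, 88).
Z = 88 is radium.

Ra-225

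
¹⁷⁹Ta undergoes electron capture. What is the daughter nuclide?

Hf-179

Electron capture: mass number changes by +0, atomic number by -1.
A: 179 = 179; Z: 73 − 1 = 72.
Z = 72 is hafnium, so the daughter is ¹⁷⁹Hf.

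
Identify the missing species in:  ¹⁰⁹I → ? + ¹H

Te-108

Conserve mass number: 109 = A + 1, so A = 108.
Conserve atomic number: 53 = Z + 1, so Z = 52.
Z = 52 is tellurium, so the species is ¹⁰⁸Te.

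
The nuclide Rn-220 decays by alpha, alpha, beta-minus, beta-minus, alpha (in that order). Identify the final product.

Pb-208

Start: (A, Z) = (220, 86).
After α: (216, 84).
After α: (212, 82).
After β⁻: (212, 83).
After β⁻: (212, 84).
After α: (208, 82).
Z = 82 is lead.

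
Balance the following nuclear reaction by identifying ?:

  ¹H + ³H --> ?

He-4

Conserve mass number: 1 + 3 = A, so A = 4.
Conserve atomic number: 1 + 1 = Z, so Z = 2.
A = 4 and Z = 2 is ⁴He — an alpha particle.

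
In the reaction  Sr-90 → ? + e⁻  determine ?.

Conserve mass number: 90 = A + 0, so A = 90.
Conserve atomic number: 38 = Z − 1, so Z = 39.
Z = 39 is yttrium, so the species is Y-90.

Y-90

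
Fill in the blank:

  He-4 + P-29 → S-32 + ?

Conserve mass number: 4 + 29 = 32 + A, so A = 1.
Conserve atomic number: 2 + 15 = 16 + Z, so Z = 1.
A = 1 and Z = 1 is H-1 — a proton.

proton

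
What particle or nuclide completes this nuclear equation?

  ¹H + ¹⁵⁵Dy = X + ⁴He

Tb-152

Conserve mass number: 1 + 155 = A + 4, so A = 152.
Conserve atomic number: 1 + 66 = Z + 2, so Z = 65.
Z = 65 is terbium, so the species is ¹⁵²Tb.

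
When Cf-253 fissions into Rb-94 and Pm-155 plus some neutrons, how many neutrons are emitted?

Conserve mass number: 253 = 94 + 155 + k, so k = 253 − 249 = 4.
Check atomic number: 98 = 37 + 61 + 0 = 98. ✓

4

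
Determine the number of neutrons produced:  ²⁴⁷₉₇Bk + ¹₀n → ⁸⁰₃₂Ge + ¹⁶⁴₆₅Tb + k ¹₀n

4

Conserve mass number: 248 = 80 + 164 + k, so k = 248 − 244 = 4.
Check atomic number: 97 = 32 + 65 + 0 = 97. ✓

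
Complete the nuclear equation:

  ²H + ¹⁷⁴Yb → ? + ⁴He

Tm-172

Conserve mass number: 2 + 174 = A + 4, so A = 172.
Conserve atomic number: 1 + 70 = Z + 2, so Z = 69.
Z = 69 is thulium, so the species is ¹⁷²Tm.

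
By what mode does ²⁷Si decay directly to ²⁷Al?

beta-plus decay or electron capture

ΔA = 27 − 27 = 0; ΔZ = 13 − 14 = -1.
A is unchanged and Z drops by 1 — a proton has become a neutron (β⁺ emission or electron capture).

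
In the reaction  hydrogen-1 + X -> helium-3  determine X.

deuteron

Conserve mass number: 1 + A = 3, so A = 2.
Conserve atomic number: 1 + Z = 2, so Z = 1.
A = 2 and Z = 1 is hydrogen-2 — a deuteron.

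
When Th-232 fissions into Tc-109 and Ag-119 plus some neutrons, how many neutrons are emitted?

4

Conserve mass number: 232 = 109 + 119 + k, so k = 232 − 228 = 4.
Check atomic number: 90 = 43 + 47 + 0 = 90. ✓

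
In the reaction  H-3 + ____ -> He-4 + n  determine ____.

deuteron

Conserve mass number: 3 + A = 4 + 1, so A = 2.
Conserve atomic number: 1 + Z = 2 + 0, so Z = 1.
A = 2 and Z = 1 is H-2 — a deuteron.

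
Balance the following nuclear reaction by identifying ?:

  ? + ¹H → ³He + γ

Conserve mass number: A + 1 = 3 + 0, so A = 2.
Conserve atomic number: Z + 1 = 2 + 0, so Z = 1.
A = 2 and Z = 1 is ²H — a deuteron.

deuteron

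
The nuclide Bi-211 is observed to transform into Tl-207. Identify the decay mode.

alpha decay

ΔA = 207 − 211 = -4; ΔZ = 81 − 83 = -2.
A drops by 4 and Z drops by 2 — the signature of alpha emission.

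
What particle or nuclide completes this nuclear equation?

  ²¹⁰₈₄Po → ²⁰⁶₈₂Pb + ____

Conserve mass number: 210 = 206 + A, so A = 4.
Conserve atomic number: 84 = 82 + Z, so Z = 2.
A = 4 and Z = 2 is ⁴₂He — an alpha particle.

alpha particle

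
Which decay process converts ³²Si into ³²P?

beta-minus decay

ΔA = 32 − 32 = 0; ΔZ = 15 − 14 = +1.
A is unchanged and Z rises by 1 — a neutron has become a proton (β⁻ decay).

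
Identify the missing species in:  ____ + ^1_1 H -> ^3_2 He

Conserve mass number: A + 1 = 3, so A = 2.
Conserve atomic number: Z + 1 = 2, so Z = 1.
A = 2 and Z = 1 is ^2_1 H — a deuteron.

deuteron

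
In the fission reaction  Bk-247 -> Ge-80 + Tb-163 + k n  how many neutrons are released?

4

Conserve mass number: 247 = 80 + 163 + k, so k = 247 − 243 = 4.
Check atomic number: 97 = 32 + 65 + 0 = 97. ✓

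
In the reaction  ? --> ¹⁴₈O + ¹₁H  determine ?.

Conserve mass number: A = 14 + 1, so A = 15.
Conserve atomic number: Z = 8 + 1, so Z = 9.
Z = 9 is fluorine, so the species is ¹⁵₉F.

F-15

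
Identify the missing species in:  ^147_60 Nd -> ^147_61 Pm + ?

beta-minus particle

Conserve mass number: 147 = 147 + A, so A = 0.
Conserve atomic number: 60 = 61 + Z, so Z = -1.
A = 0 and Z = -1 is ^0_-1 e — a beta-minus particle.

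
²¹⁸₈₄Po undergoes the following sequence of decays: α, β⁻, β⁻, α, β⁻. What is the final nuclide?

Start: (A, Z) = (218, 84).
After α: (214, 82).
After β⁻: (214, 83).
After β⁻: (214, 84).
After α: (210, 82).
After β⁻: (210, 83).
Z = 83 is bismuth.

Bi-210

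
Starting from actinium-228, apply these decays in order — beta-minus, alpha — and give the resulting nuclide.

Ra-224

Start: (A, Z) = (228, 89).
After β⁻: (228, 90).
After α: (224, 88).
Z = 88 is radium.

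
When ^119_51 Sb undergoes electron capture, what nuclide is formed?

Sn-119

Electron capture: mass number changes by +0, atomic number by -1.
A: 119 = 119; Z: 51 − 1 = 50.
Z = 50 is tin, so the daughter is ^119_50 Sn.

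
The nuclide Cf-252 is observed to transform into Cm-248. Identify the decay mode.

ΔA = 248 − 252 = -4; ΔZ = 96 − 98 = -2.
A drops by 4 and Z drops by 2 — the signature of alpha emission.

alpha decay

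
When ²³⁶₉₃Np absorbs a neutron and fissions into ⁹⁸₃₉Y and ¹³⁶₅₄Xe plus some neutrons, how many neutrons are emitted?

Conserve mass number: 237 = 98 + 136 + k, so k = 237 − 234 = 3.
Check atomic number: 93 = 39 + 54 + 0 = 93. ✓

3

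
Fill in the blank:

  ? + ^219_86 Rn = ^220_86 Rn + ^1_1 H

deuteron

Conserve mass number: A + 219 = 220 + 1, so A = 2.
Conserve atomic number: Z + 86 = 86 + 1, so Z = 1.
A = 2 and Z = 1 is ^2_1 H — a deuteron.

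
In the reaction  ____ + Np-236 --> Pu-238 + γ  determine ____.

Conserve mass number: A + 236 = 238 + 0, so A = 2.
Conserve atomic number: Z + 93 = 94 + 0, so Z = 1.
A = 2 and Z = 1 is H-2 — a deuteron.

deuteron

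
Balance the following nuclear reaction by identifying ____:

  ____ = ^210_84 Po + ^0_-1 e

Bi-210

Conserve mass number: A = 210 + 0, so A = 210.
Conserve atomic number: Z = 84 − 1, so Z = 83.
Z = 83 is bismuth, so the species is ^210_83 Bi.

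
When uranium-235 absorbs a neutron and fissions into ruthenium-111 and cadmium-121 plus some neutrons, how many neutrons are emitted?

4

Conserve mass number: 236 = 111 + 121 + k, so k = 236 − 232 = 4.
Check atomic number: 92 = 44 + 48 + 0 = 92. ✓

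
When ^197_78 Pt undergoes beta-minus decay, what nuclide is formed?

Beta-minus decay: mass number changes by +0, atomic number by +1.
A: 197 = 197; Z: 78 + 1 = 79.
Z = 79 is gold, so the daughter is ^197_79 Au.

Au-197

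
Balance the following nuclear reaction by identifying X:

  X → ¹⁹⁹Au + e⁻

Conserve mass number: A = 199 + 0, so A = 199.
Conserve atomic number: Z = 79 − 1, so Z = 78.
Z = 78 is platinum, so the species is ¹⁹⁹Pt.

Pt-199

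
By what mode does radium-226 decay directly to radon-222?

ΔA = 222 − 226 = -4; ΔZ = 86 − 88 = -2.
A drops by 4 and Z drops by 2 — the signature of alpha emission.

alpha decay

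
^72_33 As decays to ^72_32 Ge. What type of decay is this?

ΔA = 72 − 72 = 0; ΔZ = 32 − 33 = -1.
A is unchanged and Z drops by 1 — a proton has become a neutron (β⁺ emission or electron capture).

beta-plus decay or electron capture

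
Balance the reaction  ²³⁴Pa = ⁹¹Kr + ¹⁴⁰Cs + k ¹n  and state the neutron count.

Conserve mass number: 234 = 91 + 140 + k, so k = 234 − 231 = 3.
Check atomic number: 91 = 36 + 55 + 0 = 91. ✓

3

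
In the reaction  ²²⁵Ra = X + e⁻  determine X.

Conserve mass number: 225 = A + 0, so A = 225.
Conserve atomic number: 88 = Z − 1, so Z = 89.
Z = 89 is actinium, so the species is ²²⁵Ac.

Ac-225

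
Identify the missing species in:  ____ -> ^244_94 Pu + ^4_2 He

Cm-248

Conserve mass number: A = 244 + 4, so A = 248.
Conserve atomic number: Z = 94 + 2, so Z = 96.
Z = 96 is curium, so the species is ^248_96 Cm.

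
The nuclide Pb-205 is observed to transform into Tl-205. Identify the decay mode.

ΔA = 205 − 205 = 0; ΔZ = 81 − 82 = -1.
A is unchanged and Z drops by 1 — a proton has become a neutron (β⁺ emission or electron capture).

beta-plus decay or electron capture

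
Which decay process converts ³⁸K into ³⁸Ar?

beta-plus decay or electron capture

ΔA = 38 − 38 = 0; ΔZ = 18 − 19 = -1.
A is unchanged and Z drops by 1 — a proton has become a neutron (β⁺ emission or electron capture).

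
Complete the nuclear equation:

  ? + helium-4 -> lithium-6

deuteron

Conserve mass number: A + 4 = 6, so A = 2.
Conserve atomic number: Z + 2 = 3, so Z = 1.
A = 2 and Z = 1 is hydrogen-2 — a deuteron.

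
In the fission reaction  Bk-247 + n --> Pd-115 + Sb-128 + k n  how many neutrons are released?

Conserve mass number: 248 = 115 + 128 + k, so k = 248 − 243 = 5.
Check atomic number: 97 = 46 + 51 + 0 = 97. ✓

5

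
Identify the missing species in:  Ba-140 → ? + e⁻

Conserve mass number: 140 = A + 0, so A = 140.
Conserve atomic number: 56 = Z − 1, so Z = 57.
Z = 57 is lanthanum, so the species is La-140.

La-140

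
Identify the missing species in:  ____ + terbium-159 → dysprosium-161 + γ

deuteron

Conserve mass number: A + 159 = 161 + 0, so A = 2.
Conserve atomic number: Z + 65 = 66 + 0, so Z = 1.
A = 2 and Z = 1 is hydrogen-2 — a deuteron.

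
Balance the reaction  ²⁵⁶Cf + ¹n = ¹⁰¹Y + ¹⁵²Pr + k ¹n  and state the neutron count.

Conserve mass number: 257 = 101 + 152 + k, so k = 257 − 253 = 4.
Check atomic number: 98 = 39 + 59 + 0 = 98. ✓

4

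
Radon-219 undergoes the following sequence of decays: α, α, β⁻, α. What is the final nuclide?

Start: (A, Z) = (219, 86).
After α: (215, 84).
After α: (211, 82).
After β⁻: (211, 83).
After α: (207, 81).
Z = 81 is thallium.

Tl-207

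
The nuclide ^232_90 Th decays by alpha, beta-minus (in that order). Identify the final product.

Ac-228

Start: (A, Z) = (232, 90).
After α: (228, 88).
After β⁻: (228, 89).
Z = 89 is actinium.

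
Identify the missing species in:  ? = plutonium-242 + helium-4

Conserve mass number: A = 242 + 4, so A = 246.
Conserve atomic number: Z = 94 + 2, so Z = 96.
Z = 96 is curium, so the species is curium-246.

Cm-246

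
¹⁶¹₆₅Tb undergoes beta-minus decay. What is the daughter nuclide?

Beta-minus decay: mass number changes by +0, atomic number by +1.
A: 161 = 161; Z: 65 + 1 = 66.
Z = 66 is dysprosium, so the daughter is ¹⁶¹₆₆Dy.

Dy-161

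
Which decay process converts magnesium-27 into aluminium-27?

ΔA = 27 − 27 = 0; ΔZ = 13 − 12 = +1.
A is unchanged and Z rises by 1 — a neutron has become a proton (β⁻ decay).

beta-minus decay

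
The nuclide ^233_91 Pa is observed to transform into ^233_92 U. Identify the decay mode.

beta-minus decay

ΔA = 233 − 233 = 0; ΔZ = 92 − 91 = +1.
A is unchanged and Z rises by 1 — a neutron has become a proton (β⁻ decay).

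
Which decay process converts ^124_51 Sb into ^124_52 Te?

ΔA = 124 − 124 = 0; ΔZ = 52 − 51 = +1.
A is unchanged and Z rises by 1 — a neutron has become a proton (β⁻ decay).

beta-minus decay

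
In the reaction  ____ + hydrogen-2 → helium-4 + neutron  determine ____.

Conserve mass number: A + 2 = 4 + 1, so A = 3.
Conserve atomic number: Z + 1 = 2 + 0, so Z = 1.
A = 3 and Z = 1 is hydrogen-3 — a triton.

triton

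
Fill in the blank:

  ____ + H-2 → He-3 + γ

proton

Conserve mass number: A + 2 = 3 + 0, so A = 1.
Conserve atomic number: Z + 1 = 2 + 0, so Z = 1.
A = 1 and Z = 1 is H-1 — a proton.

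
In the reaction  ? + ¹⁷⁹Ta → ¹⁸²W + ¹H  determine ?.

alpha particle

Conserve mass number: A + 179 = 182 + 1, so A = 4.
Conserve atomic number: Z + 73 = 74 + 1, so Z = 2.
A = 4 and Z = 2 is ⁴He — an alpha particle.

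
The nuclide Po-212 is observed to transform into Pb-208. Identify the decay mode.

alpha decay

ΔA = 208 − 212 = -4; ΔZ = 82 − 84 = -2.
A drops by 4 and Z drops by 2 — the signature of alpha emission.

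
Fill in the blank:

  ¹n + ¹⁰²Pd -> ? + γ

Conserve mass number: 1 + 102 = A + 0, so A = 103.
Conserve atomic number: 0 + 46 = Z + 0, so Z = 46.
Z = 46 is palladium, so the species is ¹⁰³Pd.

Pd-103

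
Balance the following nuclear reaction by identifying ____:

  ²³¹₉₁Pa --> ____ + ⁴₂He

Ac-227

Conserve mass number: 231 = A + 4, so A = 227.
Conserve atomic number: 91 = Z + 2, so Z = 89.
Z = 89 is actinium, so the species is ²²⁷₈₉Ac.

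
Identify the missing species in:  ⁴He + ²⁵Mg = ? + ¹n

Conserve mass number: 4 + 25 = A + 1, so A = 28.
Conserve atomic number: 2 + 12 = Z + 0, so Z = 14.
Z = 14 is silicon, so the species is ²⁸Si.

Si-28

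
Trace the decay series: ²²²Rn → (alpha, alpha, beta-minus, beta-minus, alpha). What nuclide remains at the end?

Start: (A, Z) = (222, 86).
After α: (218, 84).
After α: (214, 82).
After β⁻: (214, 83).
After β⁻: (214, 84).
After α: (210, 82).
Z = 82 is lead.

Pb-210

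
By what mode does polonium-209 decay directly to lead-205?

alpha decay

ΔA = 205 − 209 = -4; ΔZ = 82 − 84 = -2.
A drops by 4 and Z drops by 2 — the signature of alpha emission.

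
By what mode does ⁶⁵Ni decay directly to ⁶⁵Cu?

ΔA = 65 − 65 = 0; ΔZ = 29 − 28 = +1.
A is unchanged and Z rises by 1 — a neutron has become a proton (β⁻ decay).

beta-minus decay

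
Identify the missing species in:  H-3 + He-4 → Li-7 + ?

gamma ray

Conserve mass number: 3 + 4 = 7 + A, so A = 0.
Conserve atomic number: 1 + 2 = 3 + Z, so Z = 0.
A = 0 and Z = 0 is γ — a gamma ray.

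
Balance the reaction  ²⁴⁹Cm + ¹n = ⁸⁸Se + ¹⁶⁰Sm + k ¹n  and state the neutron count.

Conserve mass number: 250 = 88 + 160 + k, so k = 250 − 248 = 2.
Check atomic number: 96 = 34 + 62 + 0 = 96. ✓

2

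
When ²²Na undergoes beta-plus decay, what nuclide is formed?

Ne-22

Beta-plus decay: mass number changes by +0, atomic number by -1.
A: 22 = 22; Z: 11 − 1 = 10.
Z = 10 is neon, so the daughter is ²²Ne.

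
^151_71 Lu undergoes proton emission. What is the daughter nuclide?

Proton emission: mass number changes by -1, atomic number by -1.
A: 151 − 1 = 150; Z: 71 − 1 = 70.
Z = 70 is ytterbium, so the daughter is ^150_70 Yb.

Yb-150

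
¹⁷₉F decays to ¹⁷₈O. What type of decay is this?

ΔA = 17 − 17 = 0; ΔZ = 8 − 9 = -1.
A is unchanged and Z drops by 1 — a proton has become a neutron (β⁺ emission or electron capture).

beta-plus decay or electron capture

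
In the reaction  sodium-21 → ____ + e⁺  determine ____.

Conserve mass number: 21 = A + 0, so A = 21.
Conserve atomic number: 11 = Z + 1, so Z = 10.
Z = 10 is neon, so the species is neon-21.

Ne-21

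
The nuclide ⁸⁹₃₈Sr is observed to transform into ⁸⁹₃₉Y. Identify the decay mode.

beta-minus decay

ΔA = 89 − 89 = 0; ΔZ = 39 − 38 = +1.
A is unchanged and Z rises by 1 — a neutron has become a proton (β⁻ decay).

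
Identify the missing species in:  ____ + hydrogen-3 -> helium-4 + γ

Conserve mass number: A + 3 = 4 + 0, so A = 1.
Conserve atomic number: Z + 1 = 2 + 0, so Z = 1.
A = 1 and Z = 1 is hydrogen-1 — a proton.

proton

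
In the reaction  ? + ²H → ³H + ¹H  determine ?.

deuteron

Conserve mass number: A + 2 = 3 + 1, so A = 2.
Conserve atomic number: Z + 1 = 1 + 1, so Z = 1.
A = 2 and Z = 1 is ²H — a deuteron.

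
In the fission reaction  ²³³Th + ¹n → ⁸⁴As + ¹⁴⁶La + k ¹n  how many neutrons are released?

4

Conserve mass number: 234 = 84 + 146 + k, so k = 234 − 230 = 4.
Check atomic number: 90 = 33 + 57 + 0 = 90. ✓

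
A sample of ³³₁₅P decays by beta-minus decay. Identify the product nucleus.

S-33

Beta-minus decay: mass number changes by +0, atomic number by +1.
A: 33 = 33; Z: 15 + 1 = 16.
Z = 16 is sulfur, so the daughter is ³³₁₆S.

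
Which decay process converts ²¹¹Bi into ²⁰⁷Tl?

ΔA = 207 − 211 = -4; ΔZ = 81 − 83 = -2.
A drops by 4 and Z drops by 2 — the signature of alpha emission.

alpha decay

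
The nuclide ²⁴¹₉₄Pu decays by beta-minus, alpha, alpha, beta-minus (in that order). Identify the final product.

Start: (A, Z) = (241, 94).
After β⁻: (241, 95).
After α: (237, 93).
After α: (233, 91).
After β⁻: (233, 92).
Z = 92 is uranium.

U-233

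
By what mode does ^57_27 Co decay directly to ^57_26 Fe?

ΔA = 57 − 57 = 0; ΔZ = 26 − 27 = -1.
A is unchanged and Z drops by 1 — a proton has become a neutron (β⁺ emission or electron capture).

beta-plus decay or electron capture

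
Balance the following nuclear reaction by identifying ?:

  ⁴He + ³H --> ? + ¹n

Conserve mass number: 4 + 3 = A + 1, so A = 6.
Conserve atomic number: 2 + 1 = Z + 0, so Z = 3.
Z = 3 is lithium, so the species is ⁶Li.

Li-6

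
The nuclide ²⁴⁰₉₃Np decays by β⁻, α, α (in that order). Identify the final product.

Start: (A, Z) = (240, 93).
After β⁻: (240, 94).
After α: (236, 92).
After α: (232, 90).
Z = 90 is thorium.

Th-232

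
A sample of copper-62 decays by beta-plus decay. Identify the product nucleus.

Beta-plus decay: mass number changes by +0, atomic number by -1.
A: 62 = 62; Z: 29 − 1 = 28.
Z = 28 is nickel, so the daughter is nickel-62.

Ni-62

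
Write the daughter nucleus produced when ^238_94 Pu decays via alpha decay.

Alpha decay: mass number changes by -4, atomic number by -2.
A: 238 − 4 = 234; Z: 94 − 2 = 92.
Z = 92 is uranium, so the daughter is ^234_92 U.

U-234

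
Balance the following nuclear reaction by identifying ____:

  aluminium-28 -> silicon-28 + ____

Conserve mass number: 28 = 28 + A, so A = 0.
Conserve atomic number: 13 = 14 + Z, so Z = -1.
A = 0 and Z = -1 is e⁻ — a beta-minus particle.

beta-minus particle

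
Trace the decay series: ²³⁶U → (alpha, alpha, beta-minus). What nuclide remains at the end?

Start: (A, Z) = (236, 92).
After α: (232, 90).
After α: (228, 88).
After β⁻: (228, 89).
Z = 89 is actinium.

Ac-228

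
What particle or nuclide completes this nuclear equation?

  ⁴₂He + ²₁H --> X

Li-6

Conserve mass number: 4 + 2 = A, so A = 6.
Conserve atomic number: 2 + 1 = Z, so Z = 3.
Z = 3 is lithium, so the species is ⁶₃Li.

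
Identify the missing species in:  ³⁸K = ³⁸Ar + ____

Conserve mass number: 38 = 38 + A, so A = 0.
Conserve atomic number: 19 = 18 + Z, so Z = 1.
A = 0 and Z = 1 is e⁺ — a positron.

positron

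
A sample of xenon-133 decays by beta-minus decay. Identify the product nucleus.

Cs-133

Beta-minus decay: mass number changes by +0, atomic number by +1.
A: 133 = 133; Z: 54 + 1 = 55.
Z = 55 is caesium, so the daughter is caesium-133.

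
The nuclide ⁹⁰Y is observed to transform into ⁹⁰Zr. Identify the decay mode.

ΔA = 90 − 90 = 0; ΔZ = 40 − 39 = +1.
A is unchanged and Z rises by 1 — a neutron has become a proton (β⁻ decay).

beta-minus decay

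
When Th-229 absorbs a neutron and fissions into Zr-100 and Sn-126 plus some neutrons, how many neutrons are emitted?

4

Conserve mass number: 230 = 100 + 126 + k, so k = 230 − 226 = 4.
Check atomic number: 90 = 40 + 50 + 0 = 90. ✓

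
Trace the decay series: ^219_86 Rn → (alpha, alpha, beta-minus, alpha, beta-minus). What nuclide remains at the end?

Start: (A, Z) = (219, 86).
After α: (215, 84).
After α: (211, 82).
After β⁻: (211, 83).
After α: (207, 81).
After β⁻: (207, 82).
Z = 82 is lead.

Pb-207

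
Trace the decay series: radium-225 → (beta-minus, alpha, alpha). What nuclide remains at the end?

At-217

Start: (A, Z) = (225, 88).
After β⁻: (225, 89).
After α: (221, 87).
After α: (217, 85).
Z = 85 is astatine.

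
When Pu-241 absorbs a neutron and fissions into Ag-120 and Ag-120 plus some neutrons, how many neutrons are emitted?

Conserve mass number: 242 = 120 + 120 + k, so k = 242 − 240 = 2.
Check atomic number: 94 = 47 + 47 + 0 = 94. ✓

2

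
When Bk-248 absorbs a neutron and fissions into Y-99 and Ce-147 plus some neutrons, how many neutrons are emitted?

Conserve mass number: 249 = 99 + 147 + k, so k = 249 − 246 = 3.
Check atomic number: 97 = 39 + 58 + 0 = 97. ✓

3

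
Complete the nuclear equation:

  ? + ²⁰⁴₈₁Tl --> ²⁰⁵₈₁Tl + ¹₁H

deuteron

Conserve mass number: A + 204 = 205 + 1, so A = 2.
Conserve atomic number: Z + 81 = 81 + 1, so Z = 1.
A = 2 and Z = 1 is ²₁H — a deuteron.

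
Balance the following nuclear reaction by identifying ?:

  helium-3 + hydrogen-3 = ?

Li-6

Conserve mass number: 3 + 3 = A, so A = 6.
Conserve atomic number: 2 + 1 = Z, so Z = 3.
Z = 3 is lithium, so the species is lithium-6.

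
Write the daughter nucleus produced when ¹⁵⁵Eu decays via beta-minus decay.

Gd-155

Beta-minus decay: mass number changes by +0, atomic number by +1.
A: 155 = 155; Z: 63 + 1 = 64.
Z = 64 is gadolinium, so the daughter is ¹⁵⁵Gd.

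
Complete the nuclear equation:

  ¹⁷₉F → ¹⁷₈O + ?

Conserve mass number: 17 = 17 + A, so A = 0.
Conserve atomic number: 9 = 8 + Z, so Z = 1.
A = 0 and Z = 1 is ⁰₁e — a positron.

positron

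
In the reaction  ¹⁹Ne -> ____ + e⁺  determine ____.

Conserve mass number: 19 = A + 0, so A = 19.
Conserve atomic number: 10 = Z + 1, so Z = 9.
Z = 9 is fluorine, so the species is ¹⁹F.

F-19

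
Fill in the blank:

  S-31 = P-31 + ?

positron

Conserve mass number: 31 = 31 + A, so A = 0.
Conserve atomic number: 16 = 15 + Z, so Z = 1.
A = 0 and Z = 1 is e⁺ — a positron.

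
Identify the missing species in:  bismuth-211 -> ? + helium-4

Conserve mass number: 211 = A + 4, so A = 207.
Conserve atomic number: 83 = Z + 2, so Z = 81.
Z = 81 is thallium, so the species is thallium-207.

Tl-207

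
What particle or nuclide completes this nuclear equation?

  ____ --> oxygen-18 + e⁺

Conserve mass number: A = 18 + 0, so A = 18.
Conserve atomic number: Z = 8 + 1, so Z = 9.
Z = 9 is fluorine, so the species is fluorine-18.

F-18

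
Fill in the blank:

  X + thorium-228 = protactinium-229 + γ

Conserve mass number: A + 228 = 229 + 0, so A = 1.
Conserve atomic number: Z + 90 = 91 + 0, so Z = 1.
A = 1 and Z = 1 is hydrogen-1 — a proton.

proton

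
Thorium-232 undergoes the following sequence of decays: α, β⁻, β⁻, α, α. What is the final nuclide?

Rn-220

Start: (A, Z) = (232, 90).
After α: (228, 88).
After β⁻: (228, 89).
After β⁻: (228, 90).
After α: (224, 88).
After α: (220, 86).
Z = 86 is radon.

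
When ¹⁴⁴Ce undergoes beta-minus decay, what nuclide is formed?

Pr-144

Beta-minus decay: mass number changes by +0, atomic number by +1.
A: 144 = 144; Z: 58 + 1 = 59.
Z = 59 is praseodymium, so the daughter is ¹⁴⁴Pr.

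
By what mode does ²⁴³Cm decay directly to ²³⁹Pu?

alpha decay

ΔA = 239 − 243 = -4; ΔZ = 94 − 96 = -2.
A drops by 4 and Z drops by 2 — the signature of alpha emission.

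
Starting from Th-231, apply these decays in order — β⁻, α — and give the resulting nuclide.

Ac-227

Start: (A, Z) = (231, 90).
After β⁻: (231, 91).
After α: (227, 89).
Z = 89 is actinium.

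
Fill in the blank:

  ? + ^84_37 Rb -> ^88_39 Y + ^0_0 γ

alpha particle

Conserve mass number: A + 84 = 88 + 0, so A = 4.
Conserve atomic number: Z + 37 = 39 + 0, so Z = 2.
A = 4 and Z = 2 is ^4_2 He — an alpha particle.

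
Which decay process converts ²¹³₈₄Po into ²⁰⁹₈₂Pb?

alpha decay

ΔA = 209 − 213 = -4; ΔZ = 82 − 84 = -2.
A drops by 4 and Z drops by 2 — the signature of alpha emission.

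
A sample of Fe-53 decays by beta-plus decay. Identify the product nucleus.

Mn-53

Beta-plus decay: mass number changes by +0, atomic number by -1.
A: 53 = 53; Z: 26 − 1 = 25.
Z = 25 is manganese, so the daughter is Mn-53.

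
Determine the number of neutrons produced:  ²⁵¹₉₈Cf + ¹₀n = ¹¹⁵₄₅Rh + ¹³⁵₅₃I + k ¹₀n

2

Conserve mass number: 252 = 115 + 135 + k, so k = 252 − 250 = 2.
Check atomic number: 98 = 45 + 53 + 0 = 98. ✓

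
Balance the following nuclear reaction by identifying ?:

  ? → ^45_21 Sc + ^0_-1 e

Ca-45

Conserve mass number: A = 45 + 0, so A = 45.
Conserve atomic number: Z = 21 − 1, so Z = 20.
Z = 20 is calcium, so the species is ^45_20 Ca.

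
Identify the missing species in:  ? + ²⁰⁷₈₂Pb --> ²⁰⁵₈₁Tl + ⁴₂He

deuteron

Conserve mass number: A + 207 = 205 + 4, so A = 2.
Conserve atomic number: Z + 82 = 81 + 2, so Z = 1.
A = 2 and Z = 1 is ²₁H — a deuteron.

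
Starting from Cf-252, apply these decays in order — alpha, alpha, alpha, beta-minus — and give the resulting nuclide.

Start: (A, Z) = (252, 98).
After α: (248, 96).
After α: (244, 94).
After α: (240, 92).
After β⁻: (240, 93).
Z = 93 is neptunium.

Np-240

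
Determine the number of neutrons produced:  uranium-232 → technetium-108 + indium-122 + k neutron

Conserve mass number: 232 = 108 + 122 + k, so k = 232 − 230 = 2.
Check atomic number: 92 = 43 + 49 + 0 = 92. ✓

2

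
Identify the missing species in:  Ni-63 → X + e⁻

Conserve mass number: 63 = A + 0, so A = 63.
Conserve atomic number: 28 = Z − 1, so Z = 29.
Z = 29 is copper, so the species is Cu-63.

Cu-63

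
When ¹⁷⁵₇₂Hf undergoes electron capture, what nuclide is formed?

Lu-175

Electron capture: mass number changes by +0, atomic number by -1.
A: 175 = 175; Z: 72 − 1 = 71.
Z = 71 is lutetium, so the daughter is ¹⁷⁵₇₁Lu.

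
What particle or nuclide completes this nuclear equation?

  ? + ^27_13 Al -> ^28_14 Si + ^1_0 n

Conserve mass number: A + 27 = 28 + 1, so A = 2.
Conserve atomic number: Z + 13 = 14 + 0, so Z = 1.
A = 2 and Z = 1 is ^2_1 H — a deuteron.

deuteron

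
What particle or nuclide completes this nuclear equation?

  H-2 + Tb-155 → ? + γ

Conserve mass number: 2 + 155 = A + 0, so A = 157.
Conserve atomic number: 1 + 65 = Z + 0, so Z = 66.
Z = 66 is dysprosium, so the species is Dy-157.

Dy-157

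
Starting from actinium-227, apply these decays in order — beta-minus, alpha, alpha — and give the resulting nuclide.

Rn-219

Start: (A, Z) = (227, 89).
After β⁻: (227, 90).
After α: (223, 88).
After α: (219, 86).
Z = 86 is radon.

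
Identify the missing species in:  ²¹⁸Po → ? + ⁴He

Conserve mass number: 218 = A + 4, so A = 214.
Conserve atomic number: 84 = Z + 2, so Z = 82.
Z = 82 is lead, so the species is ²¹⁴Pb.

Pb-214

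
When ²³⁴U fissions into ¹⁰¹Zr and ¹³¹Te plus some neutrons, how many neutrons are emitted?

2

Conserve mass number: 234 = 101 + 131 + k, so k = 234 − 232 = 2.
Check atomic number: 92 = 40 + 52 + 0 = 92. ✓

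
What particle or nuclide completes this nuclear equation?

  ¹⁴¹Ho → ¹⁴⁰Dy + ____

proton

Conserve mass number: 141 = 140 + A, so A = 1.
Conserve atomic number: 67 = 66 + Z, so Z = 1.
A = 1 and Z = 1 is ¹H — a proton.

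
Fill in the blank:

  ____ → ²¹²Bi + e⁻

Conserve mass number: A = 212 + 0, so A = 212.
Conserve atomic number: Z = 83 − 1, so Z = 82.
Z = 82 is lead, so the species is ²¹²Pb.

Pb-212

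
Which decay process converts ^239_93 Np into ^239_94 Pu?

ΔA = 239 − 239 = 0; ΔZ = 94 − 93 = +1.
A is unchanged and Z rises by 1 — a neutron has become a proton (β⁻ decay).

beta-minus decay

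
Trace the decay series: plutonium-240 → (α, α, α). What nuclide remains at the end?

Ra-228

Start: (A, Z) = (240, 94).
After α: (236, 92).
After α: (232, 90).
After α: (228, 88).
Z = 88 is radium.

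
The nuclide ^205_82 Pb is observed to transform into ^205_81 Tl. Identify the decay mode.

beta-plus decay or electron capture

ΔA = 205 − 205 = 0; ΔZ = 81 − 82 = -1.
A is unchanged and Z drops by 1 — a proton has become a neutron (β⁺ emission or electron capture).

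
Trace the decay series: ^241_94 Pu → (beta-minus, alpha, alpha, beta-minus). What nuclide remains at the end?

U-233

Start: (A, Z) = (241, 94).
After β⁻: (241, 95).
After α: (237, 93).
After α: (233, 91).
After β⁻: (233, 92).
Z = 92 is uranium.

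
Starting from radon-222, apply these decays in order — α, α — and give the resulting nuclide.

Start: (A, Z) = (222, 86).
After α: (218, 84).
After α: (214, 82).
Z = 82 is lead.

Pb-214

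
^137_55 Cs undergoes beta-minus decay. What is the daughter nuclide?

Beta-minus decay: mass number changes by +0, atomic number by +1.
A: 137 = 137; Z: 55 + 1 = 56.
Z = 56 is barium, so the daughter is ^137_56 Ba.

Ba-137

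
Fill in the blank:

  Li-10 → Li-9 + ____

Conserve mass number: 10 = 9 + A, so A = 1.
Conserve atomic number: 3 = 3 + Z, so Z = 0.
A = 1 and Z = 0 is n — a neutron.

neutron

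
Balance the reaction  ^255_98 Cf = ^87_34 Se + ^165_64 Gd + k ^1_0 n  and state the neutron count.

3

Conserve mass number: 255 = 87 + 165 + k, so k = 255 − 252 = 3.
Check atomic number: 98 = 34 + 64 + 0 = 98. ✓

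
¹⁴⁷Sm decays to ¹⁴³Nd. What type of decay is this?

alpha decay

ΔA = 143 − 147 = -4; ΔZ = 60 − 62 = -2.
A drops by 4 and Z drops by 2 — the signature of alpha emission.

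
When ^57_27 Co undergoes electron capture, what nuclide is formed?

Fe-57

Electron capture: mass number changes by +0, atomic number by -1.
A: 57 = 57; Z: 27 − 1 = 26.
Z = 26 is iron, so the daughter is ^57_26 Fe.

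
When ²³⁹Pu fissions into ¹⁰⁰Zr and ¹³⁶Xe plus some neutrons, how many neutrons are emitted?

Conserve mass number: 239 = 100 + 136 + k, so k = 239 − 236 = 3.
Check atomic number: 94 = 40 + 54 + 0 = 94. ✓

3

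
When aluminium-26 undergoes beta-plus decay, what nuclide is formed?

Mg-26

Beta-plus decay: mass number changes by +0, atomic number by -1.
A: 26 = 26; Z: 13 − 1 = 12.
Z = 12 is magnesium, so the daughter is magnesium-26.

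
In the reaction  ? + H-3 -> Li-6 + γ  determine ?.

He-3

Conserve mass number: A + 3 = 6 + 0, so A = 3.
Conserve atomic number: Z + 1 = 3 + 0, so Z = 2.
Z = 2 is helium, so the species is He-3.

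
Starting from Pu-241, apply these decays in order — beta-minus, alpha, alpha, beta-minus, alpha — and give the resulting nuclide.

Start: (A, Z) = (241, 94).
After β⁻: (241, 95).
After α: (237, 93).
After α: (233, 91).
After β⁻: (233, 92).
After α: (229, 90).
Z = 90 is thorium.

Th-229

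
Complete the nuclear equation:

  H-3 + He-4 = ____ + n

Conserve mass number: 3 + 4 = A + 1, so A = 6.
Conserve atomic number: 1 + 2 = Z + 0, so Z = 3.
Z = 3 is lithium, so the species is Li-6.

Li-6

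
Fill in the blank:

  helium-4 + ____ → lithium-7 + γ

Conserve mass number: 4 + A = 7 + 0, so A = 3.
Conserve atomic number: 2 + Z = 3 + 0, so Z = 1.
A = 3 and Z = 1 is hydrogen-3 — a triton.

triton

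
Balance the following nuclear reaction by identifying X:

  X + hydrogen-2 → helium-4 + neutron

Conserve mass number: A + 2 = 4 + 1, so A = 3.
Conserve atomic number: Z + 1 = 2 + 0, so Z = 1.
A = 3 and Z = 1 is hydrogen-3 — a triton.

triton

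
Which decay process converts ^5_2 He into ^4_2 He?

ΔA = 4 − 5 = -1; ΔZ = 2 − 2 = +0.
A drops by 1 with Z unchanged — a neutron was emitted.

neutron emission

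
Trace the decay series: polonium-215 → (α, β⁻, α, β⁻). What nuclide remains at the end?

Start: (A, Z) = (215, 84).
After α: (211, 82).
After β⁻: (211, 83).
After α: (207, 81).
After β⁻: (207, 82).
Z = 82 is lead.

Pb-207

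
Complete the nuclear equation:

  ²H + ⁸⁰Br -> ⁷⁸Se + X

alpha particle

Conserve mass number: 2 + 80 = 78 + A, so A = 4.
Conserve atomic number: 1 + 35 = 34 + Z, so Z = 2.
A = 4 and Z = 2 is ⁴He — an alpha particle.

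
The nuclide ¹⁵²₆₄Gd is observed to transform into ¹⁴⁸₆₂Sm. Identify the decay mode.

ΔA = 148 − 152 = -4; ΔZ = 62 − 64 = -2.
A drops by 4 and Z drops by 2 — the signature of alpha emission.

alpha decay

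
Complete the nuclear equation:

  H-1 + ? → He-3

deuteron

Conserve mass number: 1 + A = 3, so A = 2.
Conserve atomic number: 1 + Z = 2, so Z = 1.
A = 2 and Z = 1 is H-2 — a deuteron.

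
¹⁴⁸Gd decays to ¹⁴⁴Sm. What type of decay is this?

alpha decay

ΔA = 144 − 148 = -4; ΔZ = 62 − 64 = -2.
A drops by 4 and Z drops by 2 — the signature of alpha emission.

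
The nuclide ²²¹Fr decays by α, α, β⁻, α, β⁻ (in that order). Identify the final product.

Bi-209

Start: (A, Z) = (221, 87).
After α: (217, 85).
After α: (213, 83).
After β⁻: (213, 84).
After α: (209, 82).
After β⁻: (209, 83).
Z = 83 is bismuth.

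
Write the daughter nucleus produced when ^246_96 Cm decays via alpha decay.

Alpha decay: mass number changes by -4, atomic number by -2.
A: 246 − 4 = 242; Z: 96 − 2 = 94.
Z = 94 is plutonium, so the daughter is ^242_94 Pu.

Pu-242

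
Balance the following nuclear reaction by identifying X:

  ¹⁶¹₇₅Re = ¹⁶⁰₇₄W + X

Conserve mass number: 161 = 160 + A, so A = 1.
Conserve atomic number: 75 = 74 + Z, so Z = 1.
A = 1 and Z = 1 is ¹₁H — a proton.

proton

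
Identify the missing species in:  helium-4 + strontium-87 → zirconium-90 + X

neutron

Conserve mass number: 4 + 87 = 90 + A, so A = 1.
Conserve atomic number: 2 + 38 = 40 + Z, so Z = 0.
A = 1 and Z = 0 is neutron — a neutron.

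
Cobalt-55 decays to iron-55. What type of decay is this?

ΔA = 55 − 55 = 0; ΔZ = 26 − 27 = -1.
A is unchanged and Z drops by 1 — a proton has become a neutron (β⁺ emission or electron capture).

beta-plus decay or electron capture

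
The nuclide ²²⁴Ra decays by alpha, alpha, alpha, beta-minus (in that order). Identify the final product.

Bi-212

Start: (A, Z) = (224, 88).
After α: (220, 86).
After α: (216, 84).
After α: (212, 82).
After β⁻: (212, 83).
Z = 83 is bismuth.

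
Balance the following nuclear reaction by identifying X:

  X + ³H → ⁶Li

Conserve mass number: A + 3 = 6, so A = 3.
Conserve atomic number: Z + 1 = 3, so Z = 2.
Z = 2 is helium, so the species is ³He.

He-3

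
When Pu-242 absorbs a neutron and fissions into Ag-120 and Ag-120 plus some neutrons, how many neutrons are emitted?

3

Conserve mass number: 243 = 120 + 120 + k, so k = 243 − 240 = 3.
Check atomic number: 94 = 47 + 47 + 0 = 94. ✓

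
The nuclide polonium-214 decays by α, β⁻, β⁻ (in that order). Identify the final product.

Start: (A, Z) = (214, 84).
After α: (210, 82).
After β⁻: (210, 83).
After β⁻: (210, 84).
Z = 84 is polonium.

Po-210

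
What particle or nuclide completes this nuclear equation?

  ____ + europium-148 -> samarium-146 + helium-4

deuteron

Conserve mass number: A + 148 = 146 + 4, so A = 2.
Conserve atomic number: Z + 63 = 62 + 2, so Z = 1.
A = 2 and Z = 1 is hydrogen-2 — a deuteron.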